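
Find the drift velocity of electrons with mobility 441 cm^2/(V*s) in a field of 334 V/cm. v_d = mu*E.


Step 1: v_d = mu * E
Step 2: v_d = 441 * 334 = 147294
Step 3: v_d = 1.47e+05 cm/s

1.47e+05


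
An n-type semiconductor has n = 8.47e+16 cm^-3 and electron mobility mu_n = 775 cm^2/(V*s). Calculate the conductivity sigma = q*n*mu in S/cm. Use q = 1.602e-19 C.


Step 1: sigma = q * n * mu
Step 2: sigma = 1.602e-19 * 8.47e+16 * 775
Step 3: sigma = 1.052e+01 S/cm

1.052e+01


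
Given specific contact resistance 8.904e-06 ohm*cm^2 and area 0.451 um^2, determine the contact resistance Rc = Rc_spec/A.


Step 1: Convert area to cm^2: 0.451 um^2 = 4.5100e-09 cm^2
Step 2: Rc = Rc_spec / A = 8.904e-06 / 4.5100e-09
Step 3: Rc = 1.97e+03 ohms

1.97e+03


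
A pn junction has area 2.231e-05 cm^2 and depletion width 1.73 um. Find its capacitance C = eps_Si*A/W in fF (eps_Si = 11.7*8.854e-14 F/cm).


Step 1: eps_Si = 11.7 * 8.854e-14 = 1.035918e-12 F/cm
Step 2: W in cm = 1.73 * 1e-4 = 1.73e-04 cm
Step 3: C = 1.035918e-12 * 2.231e-05 / 1.73e-04 = 1.335915e-13 F
Step 4: C = 133.59 fF

133.59


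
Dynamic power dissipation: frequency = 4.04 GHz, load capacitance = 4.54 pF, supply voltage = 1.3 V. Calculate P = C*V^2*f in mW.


Step 1: V^2 = 1.3^2 = 1.69 V^2
Step 2: P = C*V^2*f = 4.54e-12 F * 1.69 * 4.04e9 Hz
Step 3: P = 3.0997304e-02 W
Step 4: P = 30.997 mW

30.997


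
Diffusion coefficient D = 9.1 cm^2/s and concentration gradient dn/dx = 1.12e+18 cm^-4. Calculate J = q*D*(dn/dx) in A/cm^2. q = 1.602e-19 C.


Step 1: J = q * D * (dn/dx)
Step 2: J = 1.602e-19 * 9.1 * 1.12e+18
Step 3: J = 1.63e+00 A/cm^2

1.63e+00


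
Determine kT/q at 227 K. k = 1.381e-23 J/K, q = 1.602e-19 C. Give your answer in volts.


Step 1: kT = 1.381e-23 * 227 = 3.13487e-21 J
Step 2: Vt = kT/q = 3.13487e-21 / 1.602e-19
Step 3: Vt = 0.01957 V

0.01957


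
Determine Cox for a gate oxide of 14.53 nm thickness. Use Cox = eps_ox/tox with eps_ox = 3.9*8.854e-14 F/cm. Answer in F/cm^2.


Step 1: eps_ox = 3.9 * 8.854e-14 = 3.45306e-13 F/cm
Step 2: tox in cm = 14.53 nm * 1e-7 = 1.4530e-06 cm
Step 3: Cox = 3.45306e-13 / 1.4530e-06 = 2.38e-07 F/cm^2

2.38e-07


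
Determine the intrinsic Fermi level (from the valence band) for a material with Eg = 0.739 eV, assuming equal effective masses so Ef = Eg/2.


Step 1: For an intrinsic semiconductor, the Fermi level sits at midgap.
Step 2: Ef = Eg / 2 = 0.739 / 2 = 0.3695 eV

0.3695


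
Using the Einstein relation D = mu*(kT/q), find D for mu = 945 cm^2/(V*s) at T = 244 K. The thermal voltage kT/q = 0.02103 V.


Step 1: D = mu * (kT/q)
Step 2: D = 945 * 0.02103
Step 3: D = 19.87 cm^2/s

19.87


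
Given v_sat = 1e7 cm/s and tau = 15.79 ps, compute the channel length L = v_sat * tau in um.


Step 1: tau in seconds = 15.79 ps * 1e-12 = 1.5790e-11 s
Step 2: L = v_sat * tau = 1e7 * 1.5790e-11 = 1.5790e-04 cm
Step 3: L in um = 1.5790e-04 * 1e4 = 1.579 um

1.579


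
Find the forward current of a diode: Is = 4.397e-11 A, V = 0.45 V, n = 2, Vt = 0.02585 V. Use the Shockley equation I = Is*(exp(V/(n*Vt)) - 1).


Step 1: V/(n*Vt) = 0.45/(2*0.02585) = 8.7041
Step 2: exp(8.7041) = 6.0276e+03
Step 3: I = 4.397e-11 * (6.0276e+03 - 1) = 2.65e-07 A

2.65e-07


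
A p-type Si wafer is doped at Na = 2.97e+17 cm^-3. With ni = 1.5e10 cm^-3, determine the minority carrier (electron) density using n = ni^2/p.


Step 1: Majority hole concentration p ≈ Na = 2.97e+17 cm^-3
Step 2: n = ni^2 / Na = (1.5e10)^2 / 2.97e+17
Step 3: n = 7.58e+02 cm^-3

7.58e+02


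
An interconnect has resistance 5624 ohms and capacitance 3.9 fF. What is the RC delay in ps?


Step 1: tau = R * C
Step 2: tau = 5624 * 3.9 fF = 5624 * 3.9e-15 F
Step 3: tau = 2.19336e-11 s = 21.9336 ps

21.9336


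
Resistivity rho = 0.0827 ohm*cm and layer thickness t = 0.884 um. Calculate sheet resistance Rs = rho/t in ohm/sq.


Step 1: Convert thickness to cm: t = 0.884 um = 8.8400e-05 cm
Step 2: Rs = rho / t = 0.0827 / 8.8400e-05
Step 3: Rs = 935.5 ohm/sq

935.5


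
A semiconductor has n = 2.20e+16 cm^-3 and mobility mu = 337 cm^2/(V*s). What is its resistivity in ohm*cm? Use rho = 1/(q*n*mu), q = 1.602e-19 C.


Step 1: sigma = q * n * mu = 1.602e-19 * 2.20e+16 * 337 = 1.18772e+00 S/cm
Step 2: rho = 1 / sigma = 1 / 1.18772e+00 = 0.8419 ohm*cm

0.8419


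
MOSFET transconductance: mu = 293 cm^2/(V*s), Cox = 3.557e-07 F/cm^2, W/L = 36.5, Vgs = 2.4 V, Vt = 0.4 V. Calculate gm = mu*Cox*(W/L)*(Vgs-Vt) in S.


Step 1: Vov = Vgs - Vt = 2.4 - 0.4 = 2.0 V
Step 2: gm = mu * Cox * (W/L) * Vov
Step 3: gm = 293 * 3.557e-07 * 36.5 * 2.0 = 7.61e-03 S

7.61e-03


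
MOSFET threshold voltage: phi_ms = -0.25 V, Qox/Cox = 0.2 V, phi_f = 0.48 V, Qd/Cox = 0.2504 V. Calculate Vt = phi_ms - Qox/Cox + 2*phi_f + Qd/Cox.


Step 1: Vt = phi_ms - Qox/Cox + 2*phi_f + Qd/Cox
Step 2: Vt = -0.25 - 0.2 + 2*0.48 + 0.2504
Step 3: Vt = -0.25 - 0.2 + 0.96 + 0.2504
Step 4: Vt = 0.7604 V

0.7604


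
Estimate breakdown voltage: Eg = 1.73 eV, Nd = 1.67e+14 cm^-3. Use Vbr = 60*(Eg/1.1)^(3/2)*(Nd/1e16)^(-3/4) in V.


Step 1: Eg/1.1 = 1.73/1.1 = 1.572727
Step 2: (Eg/1.1)^1.5 = 1.572727^1.5 = 1.972332
Step 3: (Nd/1e16)^(-0.75) = (0.0167)^(-0.75) = 21.525966
Step 4: Vbr = 60 * 1.972332 * 21.525966 = 2547.4 V

2547.4


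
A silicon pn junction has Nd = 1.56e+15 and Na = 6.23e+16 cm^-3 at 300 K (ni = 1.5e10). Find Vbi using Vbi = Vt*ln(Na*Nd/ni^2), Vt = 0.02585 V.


Step 1: Compute Na*Nd/ni^2 = 6.23e+16 * 1.56e+15 / (1.5e10)^2 = 4.3195e+11
Step 2: ln(4.3195e+11) = 26.7916
Step 3: Vbi = 0.02585 * 26.7916 = 0.693 V

0.693


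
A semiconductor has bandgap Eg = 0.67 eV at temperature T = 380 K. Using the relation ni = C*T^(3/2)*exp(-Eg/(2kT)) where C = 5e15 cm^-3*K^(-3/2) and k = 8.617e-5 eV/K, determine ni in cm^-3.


Step 1: Compute kT = 8.617e-5 * 380 = 0.0327446 eV
Step 2: Exponent = -Eg/(2kT) = -0.67/(2*0.0327446) = -10.23069
Step 3: T^(3/2) = 380^1.5 = 7407.56
Step 4: ni = 5e15 * 7407.56 * exp(-10.23069) = 1.34e+15 cm^-3

1.34e+15


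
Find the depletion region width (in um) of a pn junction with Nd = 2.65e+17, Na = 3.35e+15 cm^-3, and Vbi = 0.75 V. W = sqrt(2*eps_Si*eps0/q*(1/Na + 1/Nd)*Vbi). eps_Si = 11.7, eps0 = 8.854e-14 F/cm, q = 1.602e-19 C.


Step 1: 1/Na + 1/Nd = 1/3.35e+15 + 1/2.65e+17 = 3.02281e-16
Step 2: 2*eps*eps0/q = 2*11.7*8.854e-14/1.602e-19 = 1.293281e+07
Step 3: W^2 = 1.293281e+07 * 3.02281e-16 * 0.75 = 2.93201e-09
Step 4: W = sqrt(2.93201e-09) = 5.415e-05 cm = 0.5415 um

0.5415


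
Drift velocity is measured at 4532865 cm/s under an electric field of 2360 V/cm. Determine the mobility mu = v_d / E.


Step 1: mu = v_d / E
Step 2: mu = 4532865 / 2360
Step 3: mu = 1920.71 cm^2/(V*s)

1920.71


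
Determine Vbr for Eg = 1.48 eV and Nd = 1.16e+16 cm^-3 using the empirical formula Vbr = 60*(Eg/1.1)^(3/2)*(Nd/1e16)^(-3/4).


Step 1: Eg/1.1 = 1.48/1.1 = 1.345455
Step 2: (Eg/1.1)^1.5 = 1.345455^1.5 = 1.560644
Step 3: (Nd/1e16)^(-0.75) = (1.16)^(-0.75) = 0.894657
Step 4: Vbr = 60 * 1.560644 * 0.894657 = 83.8 V

83.8


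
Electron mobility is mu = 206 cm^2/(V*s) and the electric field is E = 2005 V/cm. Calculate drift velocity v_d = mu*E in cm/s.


Step 1: v_d = mu * E
Step 2: v_d = 206 * 2005 = 413030
Step 3: v_d = 4.13e+05 cm/s

4.13e+05


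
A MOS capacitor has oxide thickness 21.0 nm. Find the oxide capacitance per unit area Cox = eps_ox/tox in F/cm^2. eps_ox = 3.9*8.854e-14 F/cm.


Step 1: eps_ox = 3.9 * 8.854e-14 = 3.45306e-13 F/cm
Step 2: tox in cm = 21.0 nm * 1e-7 = 2.1000e-06 cm
Step 3: Cox = 3.45306e-13 / 2.1000e-06 = 1.64e-07 F/cm^2

1.64e-07


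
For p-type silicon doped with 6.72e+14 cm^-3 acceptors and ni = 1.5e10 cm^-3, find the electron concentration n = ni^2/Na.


Step 1: Majority hole concentration p ≈ Na = 6.72e+14 cm^-3
Step 2: n = ni^2 / Na = (1.5e10)^2 / 6.72e+14
Step 3: n = 3.35e+05 cm^-3

3.35e+05


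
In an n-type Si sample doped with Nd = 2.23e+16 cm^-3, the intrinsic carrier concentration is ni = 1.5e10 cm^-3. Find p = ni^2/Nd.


Step 1: Since Nd >> ni, n ≈ Nd = 2.23e+16 cm^-3
Step 2: p = ni^2 / n = (1.5e10)^2 / 2.23e+16
Step 3: p = 2.25e20 / 2.23e+16 = 1.01e+04 cm^-3

1.01e+04


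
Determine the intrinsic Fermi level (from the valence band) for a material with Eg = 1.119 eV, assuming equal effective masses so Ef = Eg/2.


Step 1: For an intrinsic semiconductor, the Fermi level sits at midgap.
Step 2: Ef = Eg / 2 = 1.119 / 2 = 0.5595 eV

0.5595


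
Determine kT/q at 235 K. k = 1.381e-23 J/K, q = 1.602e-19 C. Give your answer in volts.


Step 1: kT = 1.381e-23 * 235 = 3.24535e-21 J
Step 2: Vt = kT/q = 3.24535e-21 / 1.602e-19
Step 3: Vt = 0.02026 V

0.02026


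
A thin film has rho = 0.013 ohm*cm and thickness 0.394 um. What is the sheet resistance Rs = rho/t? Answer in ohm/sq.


Step 1: Convert thickness to cm: t = 0.394 um = 3.9400e-05 cm
Step 2: Rs = rho / t = 0.013 / 3.9400e-05
Step 3: Rs = 329.9 ohm/sq

329.9


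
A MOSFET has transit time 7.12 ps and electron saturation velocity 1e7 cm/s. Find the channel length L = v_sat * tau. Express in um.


Step 1: tau in seconds = 7.12 ps * 1e-12 = 7.1200e-12 s
Step 2: L = v_sat * tau = 1e7 * 7.1200e-12 = 7.1200e-05 cm
Step 3: L in um = 7.1200e-05 * 1e4 = 0.712 um

0.712


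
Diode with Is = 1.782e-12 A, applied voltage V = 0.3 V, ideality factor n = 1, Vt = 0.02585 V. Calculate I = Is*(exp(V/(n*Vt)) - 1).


Step 1: V/(n*Vt) = 0.3/(1*0.02585) = 11.6054
Step 2: exp(11.6054) = 1.0969e+05
Step 3: I = 1.782e-12 * (1.0969e+05 - 1) = 1.95e-07 A

1.95e-07


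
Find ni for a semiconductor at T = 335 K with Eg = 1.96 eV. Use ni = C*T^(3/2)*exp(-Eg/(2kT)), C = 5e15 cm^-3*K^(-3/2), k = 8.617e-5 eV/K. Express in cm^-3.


Step 1: Compute kT = 8.617e-5 * 335 = 0.02886695 eV
Step 2: Exponent = -Eg/(2kT) = -1.96/(2*0.02886695) = -33.94886
Step 3: T^(3/2) = 335^1.5 = 6131.51
Step 4: ni = 5e15 * 6131.51 * exp(-33.94886) = 5.53e+04 cm^-3

5.53e+04


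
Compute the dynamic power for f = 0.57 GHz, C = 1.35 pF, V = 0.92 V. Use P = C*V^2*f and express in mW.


Step 1: V^2 = 0.92^2 = 0.8464 V^2
Step 2: P = C*V^2*f = 1.35e-12 F * 0.8464 * 0.57e9 Hz
Step 3: P = 6.513048e-04 W
Step 4: P = 0.651 mW

0.651


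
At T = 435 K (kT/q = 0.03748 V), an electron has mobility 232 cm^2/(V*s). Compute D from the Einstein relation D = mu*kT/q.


Step 1: D = mu * (kT/q)
Step 2: D = 232 * 0.03748
Step 3: D = 8.7 cm^2/s

8.7


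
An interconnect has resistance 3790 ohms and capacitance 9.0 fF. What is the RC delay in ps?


Step 1: tau = R * C
Step 2: tau = 3790 * 9.0 fF = 3790 * 9.0e-15 F
Step 3: tau = 3.411e-11 s = 34.11 ps

34.11


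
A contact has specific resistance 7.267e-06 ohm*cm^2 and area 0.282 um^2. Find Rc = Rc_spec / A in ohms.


Step 1: Convert area to cm^2: 0.282 um^2 = 2.8200e-09 cm^2
Step 2: Rc = Rc_spec / A = 7.267e-06 / 2.8200e-09
Step 3: Rc = 2.58e+03 ohms

2.58e+03


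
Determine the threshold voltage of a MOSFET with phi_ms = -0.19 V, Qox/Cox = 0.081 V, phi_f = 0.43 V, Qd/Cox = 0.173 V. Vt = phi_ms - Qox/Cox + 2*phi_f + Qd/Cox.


Step 1: Vt = phi_ms - Qox/Cox + 2*phi_f + Qd/Cox
Step 2: Vt = -0.19 - 0.081 + 2*0.43 + 0.173
Step 3: Vt = -0.19 - 0.081 + 0.86 + 0.173
Step 4: Vt = 0.762 V

0.762


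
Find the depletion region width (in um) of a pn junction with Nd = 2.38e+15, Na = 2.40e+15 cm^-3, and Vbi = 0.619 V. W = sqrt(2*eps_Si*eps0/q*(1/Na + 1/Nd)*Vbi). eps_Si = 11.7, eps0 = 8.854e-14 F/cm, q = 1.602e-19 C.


Step 1: 1/Na + 1/Nd = 1/2.40e+15 + 1/2.38e+15 = 8.36835e-16
Step 2: 2*eps*eps0/q = 2*11.7*8.854e-14/1.602e-19 = 1.293281e+07
Step 3: W^2 = 1.293281e+07 * 8.36835e-16 * 0.619 = 6.69921e-09
Step 4: W = sqrt(6.69921e-09) = 8.185e-05 cm = 0.8185 um

0.8185


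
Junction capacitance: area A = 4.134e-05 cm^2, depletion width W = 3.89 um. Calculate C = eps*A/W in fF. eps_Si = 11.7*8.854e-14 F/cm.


Step 1: eps_Si = 11.7 * 8.854e-14 = 1.035918e-12 F/cm
Step 2: W in cm = 3.89 * 1e-4 = 3.89e-04 cm
Step 3: C = 1.035918e-12 * 4.134e-05 / 3.89e-04 = 1.100896e-13 F
Step 4: C = 110.09 fF

110.09


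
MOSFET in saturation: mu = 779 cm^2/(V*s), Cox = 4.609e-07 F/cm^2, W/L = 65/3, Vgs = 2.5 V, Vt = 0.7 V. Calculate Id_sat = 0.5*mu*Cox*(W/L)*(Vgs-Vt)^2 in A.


Step 1: Overdrive voltage Vov = Vgs - Vt = 2.5 - 0.7 = 1.8 V
Step 2: W/L = 65/3 = 21.6667
Step 3: Id = 0.5 * 779 * 4.609e-07 * 21.6667 * 1.8^2
Step 4: Id = 1.26e-02 A

1.26e-02


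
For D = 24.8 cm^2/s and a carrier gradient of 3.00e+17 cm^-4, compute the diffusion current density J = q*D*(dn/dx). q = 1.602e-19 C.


Step 1: J = q * D * (dn/dx)
Step 2: J = 1.602e-19 * 24.8 * 3.00e+17
Step 3: J = 1.19e+00 A/cm^2

1.19e+00


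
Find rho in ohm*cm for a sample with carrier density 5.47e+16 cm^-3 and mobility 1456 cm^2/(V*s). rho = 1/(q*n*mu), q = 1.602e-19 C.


Step 1: sigma = q * n * mu = 1.602e-19 * 5.47e+16 * 1456 = 1.27588e+01 S/cm
Step 2: rho = 1 / sigma = 1 / 1.27588e+01 = 0.07838 ohm*cm

0.07838


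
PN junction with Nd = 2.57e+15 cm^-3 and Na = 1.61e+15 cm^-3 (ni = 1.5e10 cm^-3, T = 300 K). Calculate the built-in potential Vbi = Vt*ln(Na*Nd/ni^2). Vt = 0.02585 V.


Step 1: Compute Na*Nd/ni^2 = 1.61e+15 * 2.57e+15 / (1.5e10)^2 = 1.8390e+10
Step 2: ln(1.8390e+10) = 23.6351
Step 3: Vbi = 0.02585 * 23.6351 = 0.611 V

0.611


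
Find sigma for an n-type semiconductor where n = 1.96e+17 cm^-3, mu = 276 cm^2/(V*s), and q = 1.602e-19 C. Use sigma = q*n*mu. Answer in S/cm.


Step 1: sigma = q * n * mu
Step 2: sigma = 1.602e-19 * 1.96e+17 * 276
Step 3: sigma = 8.666e+00 S/cm

8.666e+00


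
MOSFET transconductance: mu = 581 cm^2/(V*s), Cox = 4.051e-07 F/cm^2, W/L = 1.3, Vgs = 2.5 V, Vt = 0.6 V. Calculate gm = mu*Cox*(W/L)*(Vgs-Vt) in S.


Step 1: Vov = Vgs - Vt = 2.5 - 0.6 = 1.9 V
Step 2: gm = mu * Cox * (W/L) * Vov
Step 3: gm = 581 * 4.051e-07 * 1.3 * 1.9 = 5.81e-04 S

5.81e-04


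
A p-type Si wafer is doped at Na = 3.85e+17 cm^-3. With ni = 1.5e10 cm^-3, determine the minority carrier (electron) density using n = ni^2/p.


Step 1: Majority hole concentration p ≈ Na = 3.85e+17 cm^-3
Step 2: n = ni^2 / Na = (1.5e10)^2 / 3.85e+17
Step 3: n = 5.84e+02 cm^-3

5.84e+02


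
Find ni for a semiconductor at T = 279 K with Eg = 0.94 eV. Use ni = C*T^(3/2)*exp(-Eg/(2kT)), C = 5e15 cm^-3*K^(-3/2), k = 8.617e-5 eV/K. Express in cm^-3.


Step 1: Compute kT = 8.617e-5 * 279 = 0.02404143 eV
Step 2: Exponent = -Eg/(2kT) = -0.94/(2*0.02404143) = -19.54959
Step 3: T^(3/2) = 279^1.5 = 4660.22
Step 4: ni = 5e15 * 4660.22 * exp(-19.54959) = 7.54e+10 cm^-3

7.54e+10


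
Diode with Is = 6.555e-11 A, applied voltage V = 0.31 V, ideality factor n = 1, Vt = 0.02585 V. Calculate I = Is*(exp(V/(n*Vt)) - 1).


Step 1: V/(n*Vt) = 0.31/(1*0.02585) = 11.9923
Step 2: exp(11.9923) = 1.6151e+05
Step 3: I = 6.555e-11 * (1.6151e+05 - 1) = 1.06e-05 A

1.06e-05


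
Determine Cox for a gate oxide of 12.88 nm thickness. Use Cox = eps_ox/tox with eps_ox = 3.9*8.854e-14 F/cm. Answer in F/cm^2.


Step 1: eps_ox = 3.9 * 8.854e-14 = 3.45306e-13 F/cm
Step 2: tox in cm = 12.88 nm * 1e-7 = 1.2880e-06 cm
Step 3: Cox = 3.45306e-13 / 1.2880e-06 = 2.68e-07 F/cm^2

2.68e-07


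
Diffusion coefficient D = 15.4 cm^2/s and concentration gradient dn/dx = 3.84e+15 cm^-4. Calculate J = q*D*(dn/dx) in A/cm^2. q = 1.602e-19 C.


Step 1: J = q * D * (dn/dx)
Step 2: J = 1.602e-19 * 15.4 * 3.84e+15
Step 3: J = 9.47e-03 A/cm^2

9.47e-03


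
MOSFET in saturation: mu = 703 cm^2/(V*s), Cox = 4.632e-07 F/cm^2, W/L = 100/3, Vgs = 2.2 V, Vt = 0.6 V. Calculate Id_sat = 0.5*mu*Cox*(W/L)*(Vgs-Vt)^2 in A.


Step 1: Overdrive voltage Vov = Vgs - Vt = 2.2 - 0.6 = 1.6 V
Step 2: W/L = 100/3 = 33.3333
Step 3: Id = 0.5 * 703 * 4.632e-07 * 33.3333 * 1.6^2
Step 4: Id = 1.39e-02 A

1.39e-02


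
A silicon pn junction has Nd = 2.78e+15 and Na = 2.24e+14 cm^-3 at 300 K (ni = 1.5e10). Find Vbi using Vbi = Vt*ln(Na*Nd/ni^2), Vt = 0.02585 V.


Step 1: Compute Na*Nd/ni^2 = 2.24e+14 * 2.78e+15 / (1.5e10)^2 = 2.7676e+09
Step 2: ln(2.7676e+09) = 21.7412
Step 3: Vbi = 0.02585 * 21.7412 = 0.562 V

0.562


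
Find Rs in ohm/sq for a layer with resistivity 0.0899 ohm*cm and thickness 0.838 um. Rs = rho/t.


Step 1: Convert thickness to cm: t = 0.838 um = 8.3800e-05 cm
Step 2: Rs = rho / t = 0.0899 / 8.3800e-05
Step 3: Rs = 1072.8 ohm/sq

1072.8


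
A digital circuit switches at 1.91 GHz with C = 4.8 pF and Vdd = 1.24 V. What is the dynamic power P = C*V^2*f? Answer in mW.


Step 1: V^2 = 1.24^2 = 1.5376 V^2
Step 2: P = C*V^2*f = 4.8e-12 F * 1.5376 * 1.91e9 Hz
Step 3: P = 1.40967168e-02 W
Step 4: P = 14.097 mW

14.097


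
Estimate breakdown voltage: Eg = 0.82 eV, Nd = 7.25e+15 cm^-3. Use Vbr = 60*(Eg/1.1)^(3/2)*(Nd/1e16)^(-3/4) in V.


Step 1: Eg/1.1 = 0.82/1.1 = 0.745455
Step 2: (Eg/1.1)^1.5 = 0.745455^1.5 = 0.643624
Step 3: (Nd/1e16)^(-0.75) = (0.725)^(-0.75) = 1.272760
Step 4: Vbr = 60 * 0.643624 * 1.272760 = 49.2 V

49.2


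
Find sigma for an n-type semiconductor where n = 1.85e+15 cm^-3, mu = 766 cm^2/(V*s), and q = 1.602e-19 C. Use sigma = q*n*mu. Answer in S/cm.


Step 1: sigma = q * n * mu
Step 2: sigma = 1.602e-19 * 1.85e+15 * 766
Step 3: sigma = 2.270e-01 S/cm

2.270e-01


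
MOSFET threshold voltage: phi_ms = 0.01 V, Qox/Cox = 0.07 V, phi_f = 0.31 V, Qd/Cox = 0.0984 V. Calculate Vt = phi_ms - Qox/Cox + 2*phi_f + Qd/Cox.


Step 1: Vt = phi_ms - Qox/Cox + 2*phi_f + Qd/Cox
Step 2: Vt = 0.01 - 0.07 + 2*0.31 + 0.0984
Step 3: Vt = 0.01 - 0.07 + 0.62 + 0.0984
Step 4: Vt = 0.6584 V

0.6584


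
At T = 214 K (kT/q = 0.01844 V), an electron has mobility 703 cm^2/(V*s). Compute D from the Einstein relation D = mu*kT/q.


Step 1: D = mu * (kT/q)
Step 2: D = 703 * 0.01844
Step 3: D = 12.96 cm^2/s

12.96


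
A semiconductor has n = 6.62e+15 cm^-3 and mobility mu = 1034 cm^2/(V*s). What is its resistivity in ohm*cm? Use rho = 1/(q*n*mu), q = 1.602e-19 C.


Step 1: sigma = q * n * mu = 1.602e-19 * 6.62e+15 * 1034 = 1.09658e+00 S/cm
Step 2: rho = 1 / sigma = 1 / 1.09658e+00 = 0.9119 ohm*cm

0.9119


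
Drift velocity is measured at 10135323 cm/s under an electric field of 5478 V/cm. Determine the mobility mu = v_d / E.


Step 1: mu = v_d / E
Step 2: mu = 10135323 / 5478
Step 3: mu = 1850.19 cm^2/(V*s)

1850.19


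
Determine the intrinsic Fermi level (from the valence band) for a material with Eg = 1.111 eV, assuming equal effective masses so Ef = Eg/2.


Step 1: For an intrinsic semiconductor, the Fermi level sits at midgap.
Step 2: Ef = Eg / 2 = 1.111 / 2 = 0.5555 eV

0.5555


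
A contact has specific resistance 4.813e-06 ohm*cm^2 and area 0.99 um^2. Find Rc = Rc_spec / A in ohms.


Step 1: Convert area to cm^2: 0.99 um^2 = 9.9000e-09 cm^2
Step 2: Rc = Rc_spec / A = 4.813e-06 / 9.9000e-09
Step 3: Rc = 4.86e+02 ohms

4.86e+02


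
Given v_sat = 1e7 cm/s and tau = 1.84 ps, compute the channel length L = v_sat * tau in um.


Step 1: tau in seconds = 1.84 ps * 1e-12 = 1.8400e-12 s
Step 2: L = v_sat * tau = 1e7 * 1.8400e-12 = 1.8400e-05 cm
Step 3: L in um = 1.8400e-05 * 1e4 = 0.184 um

0.184


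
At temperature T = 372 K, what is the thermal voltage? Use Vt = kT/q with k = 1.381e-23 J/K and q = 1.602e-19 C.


Step 1: kT = 1.381e-23 * 372 = 5.13732e-21 J
Step 2: Vt = kT/q = 5.13732e-21 / 1.602e-19
Step 3: Vt = 0.03207 V

0.03207


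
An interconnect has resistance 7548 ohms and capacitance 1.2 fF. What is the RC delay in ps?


Step 1: tau = R * C
Step 2: tau = 7548 * 1.2 fF = 7548 * 1.2e-15 F
Step 3: tau = 9.0576e-12 s = 9.0576 ps

9.0576


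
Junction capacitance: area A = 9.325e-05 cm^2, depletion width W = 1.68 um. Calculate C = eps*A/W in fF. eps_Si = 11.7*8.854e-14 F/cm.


Step 1: eps_Si = 11.7 * 8.854e-14 = 1.035918e-12 F/cm
Step 2: W in cm = 1.68 * 1e-4 = 1.68e-04 cm
Step 3: C = 1.035918e-12 * 9.325e-05 / 1.68e-04 = 5.749962e-13 F
Step 4: C = 575.0 fF

575.0


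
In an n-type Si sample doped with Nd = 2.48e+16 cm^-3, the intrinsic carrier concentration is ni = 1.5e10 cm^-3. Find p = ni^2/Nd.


Step 1: Since Nd >> ni, n ≈ Nd = 2.48e+16 cm^-3
Step 2: p = ni^2 / n = (1.5e10)^2 / 2.48e+16
Step 3: p = 2.25e20 / 2.48e+16 = 9.07e+03 cm^-3

9.07e+03


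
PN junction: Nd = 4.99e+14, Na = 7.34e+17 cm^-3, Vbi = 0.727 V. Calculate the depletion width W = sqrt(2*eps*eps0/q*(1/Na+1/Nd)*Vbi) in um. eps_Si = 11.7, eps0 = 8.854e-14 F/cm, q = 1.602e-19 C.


Step 1: 1/Na + 1/Nd = 1/7.34e+17 + 1/4.99e+14 = 2.00537e-15
Step 2: 2*eps*eps0/q = 2*11.7*8.854e-14/1.602e-19 = 1.293281e+07
Step 3: W^2 = 1.293281e+07 * 2.00537e-15 * 0.727 = 1.88548e-08
Step 4: W = sqrt(1.88548e-08) = 1.373e-04 cm = 1.373 um

1.373


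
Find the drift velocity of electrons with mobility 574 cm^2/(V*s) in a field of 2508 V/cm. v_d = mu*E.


Step 1: v_d = mu * E
Step 2: v_d = 574 * 2508 = 1439592
Step 3: v_d = 1.44e+06 cm/s

1.44e+06


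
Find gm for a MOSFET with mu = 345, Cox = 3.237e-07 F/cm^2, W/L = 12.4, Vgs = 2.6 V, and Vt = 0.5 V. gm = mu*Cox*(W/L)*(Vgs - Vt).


Step 1: Vov = Vgs - Vt = 2.6 - 0.5 = 2.1 V
Step 2: gm = mu * Cox * (W/L) * Vov
Step 3: gm = 345 * 3.237e-07 * 12.4 * 2.1 = 2.91e-03 S

2.91e-03


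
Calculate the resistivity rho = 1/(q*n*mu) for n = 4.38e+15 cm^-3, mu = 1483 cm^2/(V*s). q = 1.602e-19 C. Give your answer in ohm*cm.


Step 1: sigma = q * n * mu = 1.602e-19 * 4.38e+15 * 1483 = 1.04059e+00 S/cm
Step 2: rho = 1 / sigma = 1 / 1.04059e+00 = 0.961 ohm*cm

0.961


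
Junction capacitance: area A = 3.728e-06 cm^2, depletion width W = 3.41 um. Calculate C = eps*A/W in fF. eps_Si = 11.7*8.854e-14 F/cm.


Step 1: eps_Si = 11.7 * 8.854e-14 = 1.035918e-12 F/cm
Step 2: W in cm = 3.41 * 1e-4 = 3.41e-04 cm
Step 3: C = 1.035918e-12 * 3.728e-06 / 3.41e-04 = 1.132523e-14 F
Step 4: C = 11.33 fF

11.33


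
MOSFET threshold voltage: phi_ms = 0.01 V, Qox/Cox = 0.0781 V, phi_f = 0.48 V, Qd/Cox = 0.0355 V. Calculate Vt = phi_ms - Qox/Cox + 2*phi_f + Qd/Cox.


Step 1: Vt = phi_ms - Qox/Cox + 2*phi_f + Qd/Cox
Step 2: Vt = 0.01 - 0.0781 + 2*0.48 + 0.0355
Step 3: Vt = 0.01 - 0.0781 + 0.96 + 0.0355
Step 4: Vt = 0.9274 V

0.9274


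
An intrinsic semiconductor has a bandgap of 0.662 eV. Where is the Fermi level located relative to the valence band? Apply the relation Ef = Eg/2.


Step 1: For an intrinsic semiconductor, the Fermi level sits at midgap.
Step 2: Ef = Eg / 2 = 0.662 / 2 = 0.331 eV

0.331


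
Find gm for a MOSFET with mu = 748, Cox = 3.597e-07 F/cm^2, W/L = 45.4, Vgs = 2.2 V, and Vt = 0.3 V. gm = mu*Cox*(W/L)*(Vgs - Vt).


Step 1: Vov = Vgs - Vt = 2.2 - 0.3 = 1.9 V
Step 2: gm = mu * Cox * (W/L) * Vov
Step 3: gm = 748 * 3.597e-07 * 45.4 * 1.9 = 2.32e-02 S

2.32e-02


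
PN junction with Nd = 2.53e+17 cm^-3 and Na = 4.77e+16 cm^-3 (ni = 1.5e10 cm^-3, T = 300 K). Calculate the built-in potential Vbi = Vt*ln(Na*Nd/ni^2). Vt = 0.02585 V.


Step 1: Compute Na*Nd/ni^2 = 4.77e+16 * 2.53e+17 / (1.5e10)^2 = 5.3636e+13
Step 2: ln(5.3636e+13) = 31.6132
Step 3: Vbi = 0.02585 * 31.6132 = 0.817 V

0.817


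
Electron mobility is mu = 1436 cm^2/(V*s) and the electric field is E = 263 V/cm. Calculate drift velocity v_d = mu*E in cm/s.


Step 1: v_d = mu * E
Step 2: v_d = 1436 * 263 = 377668
Step 3: v_d = 3.78e+05 cm/s

3.78e+05


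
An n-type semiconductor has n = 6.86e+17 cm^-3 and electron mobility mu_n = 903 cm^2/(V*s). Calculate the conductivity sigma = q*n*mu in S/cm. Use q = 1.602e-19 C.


Step 1: sigma = q * n * mu
Step 2: sigma = 1.602e-19 * 6.86e+17 * 903
Step 3: sigma = 9.924e+01 S/cm

9.924e+01


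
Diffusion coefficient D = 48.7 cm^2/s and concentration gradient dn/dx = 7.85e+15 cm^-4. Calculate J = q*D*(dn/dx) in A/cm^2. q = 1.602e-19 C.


Step 1: J = q * D * (dn/dx)
Step 2: J = 1.602e-19 * 48.7 * 7.85e+15
Step 3: J = 6.12e-02 A/cm^2

6.12e-02


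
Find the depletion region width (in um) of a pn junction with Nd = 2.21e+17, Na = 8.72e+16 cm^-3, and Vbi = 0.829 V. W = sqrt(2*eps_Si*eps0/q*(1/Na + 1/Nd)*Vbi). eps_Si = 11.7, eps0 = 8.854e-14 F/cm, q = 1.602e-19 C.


Step 1: 1/Na + 1/Nd = 1/8.72e+16 + 1/2.21e+17 = 1.59928e-17
Step 2: 2*eps*eps0/q = 2*11.7*8.854e-14/1.602e-19 = 1.293281e+07
Step 3: W^2 = 1.293281e+07 * 1.59928e-17 * 0.829 = 1.71464e-10
Step 4: W = sqrt(1.71464e-10) = 1.309e-05 cm = 0.1309 um

0.1309


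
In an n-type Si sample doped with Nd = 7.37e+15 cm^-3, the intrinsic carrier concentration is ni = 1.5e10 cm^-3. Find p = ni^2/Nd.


Step 1: Since Nd >> ni, n ≈ Nd = 7.37e+15 cm^-3
Step 2: p = ni^2 / n = (1.5e10)^2 / 7.37e+15
Step 3: p = 2.25e20 / 7.37e+15 = 3.05e+04 cm^-3

3.05e+04


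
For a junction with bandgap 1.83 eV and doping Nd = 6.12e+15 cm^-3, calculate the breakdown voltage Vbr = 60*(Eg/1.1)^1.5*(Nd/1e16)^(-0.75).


Step 1: Eg/1.1 = 1.83/1.1 = 1.663636
Step 2: (Eg/1.1)^1.5 = 1.663636^1.5 = 2.145791
Step 3: (Nd/1e16)^(-0.75) = (0.612)^(-0.75) = 1.445228
Step 4: Vbr = 60 * 2.145791 * 1.445228 = 186.1 V

186.1


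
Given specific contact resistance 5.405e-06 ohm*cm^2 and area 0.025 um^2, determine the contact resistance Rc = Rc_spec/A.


Step 1: Convert area to cm^2: 0.025 um^2 = 2.5000e-10 cm^2
Step 2: Rc = Rc_spec / A = 5.405e-06 / 2.5000e-10
Step 3: Rc = 2.16e+04 ohms

2.16e+04


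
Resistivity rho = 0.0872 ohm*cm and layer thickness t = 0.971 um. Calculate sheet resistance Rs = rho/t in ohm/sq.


Step 1: Convert thickness to cm: t = 0.971 um = 9.7100e-05 cm
Step 2: Rs = rho / t = 0.0872 / 9.7100e-05
Step 3: Rs = 898.0 ohm/sq

898.0


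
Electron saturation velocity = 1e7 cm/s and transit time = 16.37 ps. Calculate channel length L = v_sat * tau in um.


Step 1: tau in seconds = 16.37 ps * 1e-12 = 1.6370e-11 s
Step 2: L = v_sat * tau = 1e7 * 1.6370e-11 = 1.6370e-04 cm
Step 3: L in um = 1.6370e-04 * 1e4 = 1.637 um

1.637


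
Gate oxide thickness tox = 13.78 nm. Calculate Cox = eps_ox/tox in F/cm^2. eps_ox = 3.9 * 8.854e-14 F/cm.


Step 1: eps_ox = 3.9 * 8.854e-14 = 3.45306e-13 F/cm
Step 2: tox in cm = 13.78 nm * 1e-7 = 1.3780e-06 cm
Step 3: Cox = 3.45306e-13 / 1.3780e-06 = 2.51e-07 F/cm^2

2.51e-07


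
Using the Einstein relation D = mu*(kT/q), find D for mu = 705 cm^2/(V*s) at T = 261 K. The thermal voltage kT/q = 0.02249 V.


Step 1: D = mu * (kT/q)
Step 2: D = 705 * 0.02249
Step 3: D = 15.86 cm^2/s

15.86


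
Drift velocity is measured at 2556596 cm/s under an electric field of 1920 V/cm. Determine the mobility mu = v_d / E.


Step 1: mu = v_d / E
Step 2: mu = 2556596 / 1920
Step 3: mu = 1331.56 cm^2/(V*s)

1331.56


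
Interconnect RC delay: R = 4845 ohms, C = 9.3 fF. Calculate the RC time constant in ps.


Step 1: tau = R * C
Step 2: tau = 4845 * 9.3 fF = 4845 * 9.3e-15 F
Step 3: tau = 4.50585e-11 s = 45.0585 ps

45.0585


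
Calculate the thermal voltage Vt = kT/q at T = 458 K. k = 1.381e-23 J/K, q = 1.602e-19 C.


Step 1: kT = 1.381e-23 * 458 = 6.32498e-21 J
Step 2: Vt = kT/q = 6.32498e-21 / 1.602e-19
Step 3: Vt = 0.03948 V

0.03948


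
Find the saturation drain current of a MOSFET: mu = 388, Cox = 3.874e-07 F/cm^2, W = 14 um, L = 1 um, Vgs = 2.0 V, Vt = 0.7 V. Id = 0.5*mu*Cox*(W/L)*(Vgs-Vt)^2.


Step 1: Overdrive voltage Vov = Vgs - Vt = 2.0 - 0.7 = 1.3 V
Step 2: W/L = 14/1 = 14
Step 3: Id = 0.5 * 388 * 3.874e-07 * 14 * 1.3^2
Step 4: Id = 1.78e-03 A

1.78e-03


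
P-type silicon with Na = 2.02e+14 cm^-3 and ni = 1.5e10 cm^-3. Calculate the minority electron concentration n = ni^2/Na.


Step 1: Majority hole concentration p ≈ Na = 2.02e+14 cm^-3
Step 2: n = ni^2 / Na = (1.5e10)^2 / 2.02e+14
Step 3: n = 1.11e+06 cm^-3

1.11e+06


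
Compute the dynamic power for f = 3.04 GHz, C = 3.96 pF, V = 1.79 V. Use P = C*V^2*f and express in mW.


Step 1: V^2 = 1.79^2 = 3.2041 V^2
Step 2: P = C*V^2*f = 3.96e-12 F * 3.2041 * 3.04e9 Hz
Step 3: P = 3.857223744e-02 W
Step 4: P = 38.572 mW

38.572


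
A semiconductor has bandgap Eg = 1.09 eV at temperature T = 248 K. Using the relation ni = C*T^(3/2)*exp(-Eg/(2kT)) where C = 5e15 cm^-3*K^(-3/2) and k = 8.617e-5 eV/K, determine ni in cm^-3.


Step 1: Compute kT = 8.617e-5 * 248 = 0.02137016 eV
Step 2: Exponent = -Eg/(2kT) = -1.09/(2*0.02137016) = -25.50285
Step 3: T^(3/2) = 248^1.5 = 3905.51
Step 4: ni = 5e15 * 3905.51 * exp(-25.50285) = 1.64e+08 cm^-3

1.64e+08


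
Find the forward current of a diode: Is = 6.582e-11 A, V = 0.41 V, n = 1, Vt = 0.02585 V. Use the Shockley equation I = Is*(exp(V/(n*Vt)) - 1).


Step 1: V/(n*Vt) = 0.41/(1*0.02585) = 15.8607
Step 2: exp(15.8607) = 7.7306e+06
Step 3: I = 6.582e-11 * (7.7306e+06 - 1) = 5.09e-04 A

5.09e-04


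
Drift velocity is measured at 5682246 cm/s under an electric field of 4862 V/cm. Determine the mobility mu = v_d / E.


Step 1: mu = v_d / E
Step 2: mu = 5682246 / 4862
Step 3: mu = 1168.71 cm^2/(V*s)

1168.71


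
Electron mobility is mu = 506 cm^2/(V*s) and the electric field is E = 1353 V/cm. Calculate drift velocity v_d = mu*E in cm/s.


Step 1: v_d = mu * E
Step 2: v_d = 506 * 1353 = 684618
Step 3: v_d = 6.85e+05 cm/s

6.85e+05


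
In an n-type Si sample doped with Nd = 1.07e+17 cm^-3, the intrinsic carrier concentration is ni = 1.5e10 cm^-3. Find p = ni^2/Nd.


Step 1: Since Nd >> ni, n ≈ Nd = 1.07e+17 cm^-3
Step 2: p = ni^2 / n = (1.5e10)^2 / 1.07e+17
Step 3: p = 2.25e20 / 1.07e+17 = 2.10e+03 cm^-3

2.10e+03


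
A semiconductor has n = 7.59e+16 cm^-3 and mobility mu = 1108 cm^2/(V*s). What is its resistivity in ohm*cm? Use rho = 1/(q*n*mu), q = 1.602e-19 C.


Step 1: sigma = q * n * mu = 1.602e-19 * 7.59e+16 * 1108 = 1.34724e+01 S/cm
Step 2: rho = 1 / sigma = 1 / 1.34724e+01 = 0.07423 ohm*cm

0.07423


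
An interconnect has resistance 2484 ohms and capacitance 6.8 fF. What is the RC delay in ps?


Step 1: tau = R * C
Step 2: tau = 2484 * 6.8 fF = 2484 * 6.8e-15 F
Step 3: tau = 1.68912e-11 s = 16.8912 ps

16.8912


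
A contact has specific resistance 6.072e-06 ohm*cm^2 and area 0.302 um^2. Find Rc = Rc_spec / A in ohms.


Step 1: Convert area to cm^2: 0.302 um^2 = 3.0200e-09 cm^2
Step 2: Rc = Rc_spec / A = 6.072e-06 / 3.0200e-09
Step 3: Rc = 2.01e+03 ohms

2.01e+03


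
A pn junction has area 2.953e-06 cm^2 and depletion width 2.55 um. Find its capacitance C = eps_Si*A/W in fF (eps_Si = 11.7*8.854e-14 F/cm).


Step 1: eps_Si = 11.7 * 8.854e-14 = 1.035918e-12 F/cm
Step 2: W in cm = 2.55 * 1e-4 = 2.55e-04 cm
Step 3: C = 1.035918e-12 * 2.953e-06 / 2.55e-04 = 1.199634e-14 F
Step 4: C = 12.0 fF

12.0


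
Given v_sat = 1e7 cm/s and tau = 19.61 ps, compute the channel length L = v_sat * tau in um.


Step 1: tau in seconds = 19.61 ps * 1e-12 = 1.9610e-11 s
Step 2: L = v_sat * tau = 1e7 * 1.9610e-11 = 1.9610e-04 cm
Step 3: L in um = 1.9610e-04 * 1e4 = 1.961 um

1.961


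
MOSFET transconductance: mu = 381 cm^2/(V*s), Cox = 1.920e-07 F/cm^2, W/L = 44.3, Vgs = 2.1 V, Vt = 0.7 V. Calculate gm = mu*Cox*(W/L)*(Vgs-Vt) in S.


Step 1: Vov = Vgs - Vt = 2.1 - 0.7 = 1.4 V
Step 2: gm = mu * Cox * (W/L) * Vov
Step 3: gm = 381 * 1.920e-07 * 44.3 * 1.4 = 4.54e-03 S

4.54e-03


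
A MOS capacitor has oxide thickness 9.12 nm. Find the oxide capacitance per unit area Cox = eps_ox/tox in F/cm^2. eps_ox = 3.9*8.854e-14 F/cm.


Step 1: eps_ox = 3.9 * 8.854e-14 = 3.45306e-13 F/cm
Step 2: tox in cm = 9.12 nm * 1e-7 = 9.1200e-07 cm
Step 3: Cox = 3.45306e-13 / 9.1200e-07 = 3.79e-07 F/cm^2

3.79e-07


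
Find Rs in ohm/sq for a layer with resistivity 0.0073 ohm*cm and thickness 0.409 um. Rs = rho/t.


Step 1: Convert thickness to cm: t = 0.409 um = 4.0900e-05 cm
Step 2: Rs = rho / t = 0.0073 / 4.0900e-05
Step 3: Rs = 178.5 ohm/sq

178.5


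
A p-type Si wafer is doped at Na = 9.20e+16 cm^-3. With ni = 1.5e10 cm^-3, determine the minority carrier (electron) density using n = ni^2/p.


Step 1: Majority hole concentration p ≈ Na = 9.20e+16 cm^-3
Step 2: n = ni^2 / Na = (1.5e10)^2 / 9.20e+16
Step 3: n = 2.45e+03 cm^-3

2.45e+03


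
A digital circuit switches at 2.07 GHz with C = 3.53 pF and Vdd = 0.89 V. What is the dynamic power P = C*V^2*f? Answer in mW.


Step 1: V^2 = 0.89^2 = 0.7921 V^2
Step 2: P = C*V^2*f = 3.53e-12 F * 0.7921 * 2.07e9 Hz
Step 3: P = 5.78795391e-03 W
Step 4: P = 5.788 mW

5.788


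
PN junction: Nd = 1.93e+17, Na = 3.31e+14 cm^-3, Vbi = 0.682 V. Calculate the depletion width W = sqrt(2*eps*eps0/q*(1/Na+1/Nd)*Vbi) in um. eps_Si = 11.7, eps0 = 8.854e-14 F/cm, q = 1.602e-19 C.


Step 1: 1/Na + 1/Nd = 1/3.31e+14 + 1/1.93e+17 = 3.02633e-15
Step 2: 2*eps*eps0/q = 2*11.7*8.854e-14/1.602e-19 = 1.293281e+07
Step 3: W^2 = 1.293281e+07 * 3.02633e-15 * 0.682 = 2.66928e-08
Step 4: W = sqrt(2.66928e-08) = 1.634e-04 cm = 1.634 um

1.634


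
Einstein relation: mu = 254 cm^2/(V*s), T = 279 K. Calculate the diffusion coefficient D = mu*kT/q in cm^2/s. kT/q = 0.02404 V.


Step 1: D = mu * (kT/q)
Step 2: D = 254 * 0.02404
Step 3: D = 6.11 cm^2/s

6.11


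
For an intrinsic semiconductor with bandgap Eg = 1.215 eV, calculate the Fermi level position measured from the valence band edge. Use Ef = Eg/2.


Step 1: For an intrinsic semiconductor, the Fermi level sits at midgap.
Step 2: Ef = Eg / 2 = 1.215 / 2 = 0.6075 eV

0.6075


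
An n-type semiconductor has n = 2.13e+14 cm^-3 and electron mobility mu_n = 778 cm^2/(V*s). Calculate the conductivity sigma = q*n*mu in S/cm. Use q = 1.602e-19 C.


Step 1: sigma = q * n * mu
Step 2: sigma = 1.602e-19 * 2.13e+14 * 778
Step 3: sigma = 2.655e-02 S/cm

2.655e-02


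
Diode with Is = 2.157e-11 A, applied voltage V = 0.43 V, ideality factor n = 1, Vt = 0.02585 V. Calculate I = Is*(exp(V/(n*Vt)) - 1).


Step 1: V/(n*Vt) = 0.43/(1*0.02585) = 16.6344
Step 2: exp(16.6344) = 1.6758e+07
Step 3: I = 2.157e-11 * (1.6758e+07 - 1) = 3.61e-04 A

3.61e-04


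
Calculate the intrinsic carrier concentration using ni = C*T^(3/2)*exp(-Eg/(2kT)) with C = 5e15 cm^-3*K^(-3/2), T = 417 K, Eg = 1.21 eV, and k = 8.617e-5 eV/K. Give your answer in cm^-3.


Step 1: Compute kT = 8.617e-5 * 417 = 0.03593289 eV
Step 2: Exponent = -Eg/(2kT) = -1.21/(2*0.03593289) = -16.83694
Step 3: T^(3/2) = 417^1.5 = 8515.38
Step 4: ni = 5e15 * 8515.38 * exp(-16.83694) = 2.07e+12 cm^-3

2.07e+12


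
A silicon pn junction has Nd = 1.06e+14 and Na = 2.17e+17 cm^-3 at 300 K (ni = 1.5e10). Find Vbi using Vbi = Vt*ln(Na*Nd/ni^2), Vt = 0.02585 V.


Step 1: Compute Na*Nd/ni^2 = 2.17e+17 * 1.06e+14 / (1.5e10)^2 = 1.0223e+11
Step 2: ln(1.0223e+11) = 25.3505
Step 3: Vbi = 0.02585 * 25.3505 = 0.655 V

0.655


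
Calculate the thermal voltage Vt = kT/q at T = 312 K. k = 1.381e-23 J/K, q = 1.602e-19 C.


Step 1: kT = 1.381e-23 * 312 = 4.30872e-21 J
Step 2: Vt = kT/q = 4.30872e-21 / 1.602e-19
Step 3: Vt = 0.0269 V

0.0269


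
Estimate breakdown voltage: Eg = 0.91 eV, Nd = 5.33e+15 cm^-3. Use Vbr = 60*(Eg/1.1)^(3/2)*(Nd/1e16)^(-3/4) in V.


Step 1: Eg/1.1 = 0.91/1.1 = 0.827273
Step 2: (Eg/1.1)^1.5 = 0.827273^1.5 = 0.752442
Step 3: (Nd/1e16)^(-0.75) = (0.533)^(-0.75) = 1.603078
Step 4: Vbr = 60 * 0.752442 * 1.603078 = 72.4 V

72.4


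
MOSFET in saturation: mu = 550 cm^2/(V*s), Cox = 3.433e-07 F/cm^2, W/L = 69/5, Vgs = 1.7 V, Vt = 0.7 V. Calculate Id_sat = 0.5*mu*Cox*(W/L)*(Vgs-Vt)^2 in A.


Step 1: Overdrive voltage Vov = Vgs - Vt = 1.7 - 0.7 = 1.0 V
Step 2: W/L = 69/5 = 13.8
Step 3: Id = 0.5 * 550 * 3.433e-07 * 13.8 * 1.0^2
Step 4: Id = 1.30e-03 A

1.30e-03


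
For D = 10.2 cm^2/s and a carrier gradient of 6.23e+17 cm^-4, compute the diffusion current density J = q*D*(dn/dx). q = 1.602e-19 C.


Step 1: J = q * D * (dn/dx)
Step 2: J = 1.602e-19 * 10.2 * 6.23e+17
Step 3: J = 1.02e+00 A/cm^2

1.02e+00


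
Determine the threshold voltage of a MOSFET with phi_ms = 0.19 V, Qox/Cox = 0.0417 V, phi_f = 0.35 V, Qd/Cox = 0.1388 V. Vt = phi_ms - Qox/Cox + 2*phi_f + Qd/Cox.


Step 1: Vt = phi_ms - Qox/Cox + 2*phi_f + Qd/Cox
Step 2: Vt = 0.19 - 0.0417 + 2*0.35 + 0.1388
Step 3: Vt = 0.19 - 0.0417 + 0.7 + 0.1388
Step 4: Vt = 0.9871 V

0.9871


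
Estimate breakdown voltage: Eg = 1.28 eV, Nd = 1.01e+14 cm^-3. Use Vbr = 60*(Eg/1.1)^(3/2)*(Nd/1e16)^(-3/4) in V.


Step 1: Eg/1.1 = 1.28/1.1 = 1.163636
Step 2: (Eg/1.1)^1.5 = 1.163636^1.5 = 1.255237
Step 3: (Nd/1e16)^(-0.75) = (0.0101)^(-0.75) = 31.387662
Step 4: Vbr = 60 * 1.255237 * 31.387662 = 2363.9 V

2363.9


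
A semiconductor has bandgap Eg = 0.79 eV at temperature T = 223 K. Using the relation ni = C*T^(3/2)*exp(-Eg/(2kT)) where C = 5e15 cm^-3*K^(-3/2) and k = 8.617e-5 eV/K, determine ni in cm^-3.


Step 1: Compute kT = 8.617e-5 * 223 = 0.01921591 eV
Step 2: Exponent = -Eg/(2kT) = -0.79/(2*0.01921591) = -20.55588
Step 3: T^(3/2) = 223^1.5 = 3330.10
Step 4: ni = 5e15 * 3330.10 * exp(-20.55588) = 1.97e+10 cm^-3

1.97e+10


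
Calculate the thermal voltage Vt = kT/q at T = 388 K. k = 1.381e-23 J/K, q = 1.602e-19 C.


Step 1: kT = 1.381e-23 * 388 = 5.35828e-21 J
Step 2: Vt = kT/q = 5.35828e-21 / 1.602e-19
Step 3: Vt = 0.03345 V

0.03345


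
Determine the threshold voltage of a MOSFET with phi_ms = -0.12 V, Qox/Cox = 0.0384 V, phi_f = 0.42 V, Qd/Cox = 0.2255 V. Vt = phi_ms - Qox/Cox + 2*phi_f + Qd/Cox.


Step 1: Vt = phi_ms - Qox/Cox + 2*phi_f + Qd/Cox
Step 2: Vt = -0.12 - 0.0384 + 2*0.42 + 0.2255
Step 3: Vt = -0.12 - 0.0384 + 0.84 + 0.2255
Step 4: Vt = 0.9071 V

0.9071


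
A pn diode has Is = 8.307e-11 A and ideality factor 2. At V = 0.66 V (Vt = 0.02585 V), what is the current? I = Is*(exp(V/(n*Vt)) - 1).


Step 1: V/(n*Vt) = 0.66/(2*0.02585) = 12.7660
Step 2: exp(12.7660) = 3.5011e+05
Step 3: I = 8.307e-11 * (3.5011e+05 - 1) = 2.91e-05 A

2.91e-05


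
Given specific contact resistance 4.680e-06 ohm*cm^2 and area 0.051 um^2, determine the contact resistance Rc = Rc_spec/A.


Step 1: Convert area to cm^2: 0.051 um^2 = 5.1000e-10 cm^2
Step 2: Rc = Rc_spec / A = 4.680e-06 / 5.1000e-10
Step 3: Rc = 9.18e+03 ohms

9.18e+03


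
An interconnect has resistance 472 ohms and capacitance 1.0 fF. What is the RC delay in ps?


Step 1: tau = R * C
Step 2: tau = 472 * 1.0 fF = 472 * 1.0e-15 F
Step 3: tau = 4.72e-13 s = 0.472 ps

0.472


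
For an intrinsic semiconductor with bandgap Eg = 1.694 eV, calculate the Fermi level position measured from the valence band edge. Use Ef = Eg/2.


Step 1: For an intrinsic semiconductor, the Fermi level sits at midgap.
Step 2: Ef = Eg / 2 = 1.694 / 2 = 0.847 eV

0.847


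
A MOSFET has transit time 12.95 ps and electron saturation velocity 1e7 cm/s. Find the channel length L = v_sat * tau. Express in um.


Step 1: tau in seconds = 12.95 ps * 1e-12 = 1.2950e-11 s
Step 2: L = v_sat * tau = 1e7 * 1.2950e-11 = 1.2950e-04 cm
Step 3: L in um = 1.2950e-04 * 1e4 = 1.295 um

1.295


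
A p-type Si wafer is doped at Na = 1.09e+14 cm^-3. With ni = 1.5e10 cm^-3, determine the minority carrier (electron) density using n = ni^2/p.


Step 1: Majority hole concentration p ≈ Na = 1.09e+14 cm^-3
Step 2: n = ni^2 / Na = (1.5e10)^2 / 1.09e+14
Step 3: n = 2.06e+06 cm^-3

2.06e+06


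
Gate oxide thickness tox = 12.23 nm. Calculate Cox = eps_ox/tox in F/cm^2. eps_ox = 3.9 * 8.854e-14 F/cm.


Step 1: eps_ox = 3.9 * 8.854e-14 = 3.45306e-13 F/cm
Step 2: tox in cm = 12.23 nm * 1e-7 = 1.2230e-06 cm
Step 3: Cox = 3.45306e-13 / 1.2230e-06 = 2.82e-07 F/cm^2

2.82e-07


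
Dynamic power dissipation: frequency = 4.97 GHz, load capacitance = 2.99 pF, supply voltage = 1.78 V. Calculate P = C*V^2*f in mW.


Step 1: V^2 = 1.78^2 = 3.1684 V^2
Step 2: P = C*V^2*f = 2.99e-12 F * 3.1684 * 4.97e9 Hz
Step 3: P = 4.708337452e-02 W
Step 4: P = 47.083 mW

47.083


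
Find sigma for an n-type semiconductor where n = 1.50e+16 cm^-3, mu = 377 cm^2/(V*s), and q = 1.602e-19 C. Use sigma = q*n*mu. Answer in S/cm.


Step 1: sigma = q * n * mu
Step 2: sigma = 1.602e-19 * 1.50e+16 * 377
Step 3: sigma = 9.059e-01 S/cm

9.059e-01


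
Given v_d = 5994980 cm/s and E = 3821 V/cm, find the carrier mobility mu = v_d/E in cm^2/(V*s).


Step 1: mu = v_d / E
Step 2: mu = 5994980 / 3821
Step 3: mu = 1568.96 cm^2/(V*s)

1568.96
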